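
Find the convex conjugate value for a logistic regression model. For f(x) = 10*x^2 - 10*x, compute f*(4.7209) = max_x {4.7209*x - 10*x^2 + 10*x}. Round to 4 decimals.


f*(y) = sup_x {y*x - a*x^2 - b*x} = sup_x {(y-b)*x - a*x^2}
FOC: (y - b) - 2a*x = 0 => x* = (y - b)/(2a)
x* = (4.7209 + 10)/(2*10) = 0.736
f*(4.7209) = (y-b)^2/(4a) = (4.7209 + 10)^2/(4*10)
= 216.7049/40 = 5.4176


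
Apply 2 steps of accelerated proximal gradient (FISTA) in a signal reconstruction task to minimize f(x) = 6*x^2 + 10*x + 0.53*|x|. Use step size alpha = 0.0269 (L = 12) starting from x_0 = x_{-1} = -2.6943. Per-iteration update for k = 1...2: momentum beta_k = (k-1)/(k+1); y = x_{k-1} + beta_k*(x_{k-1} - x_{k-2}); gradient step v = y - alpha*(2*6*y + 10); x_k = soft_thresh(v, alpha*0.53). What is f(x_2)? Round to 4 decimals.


FISTA on f(x) = 6*x^2 + 10*x + 0.53*|x|
L = 12, alpha = 0.0269
Iteration 1: beta = 0.0, y = -2.6943 + 0.0*(-2.6943 + 2.6943) = -2.6943
  grad(y) = -22.3316, v = y - alpha*grad = -2.0936
  prox(v) = soft_thresh(-2.0936, 0.0143) = -2.0793
Iteration 2: beta = 0.3333, y = -2.0793 + 0.3333*(-2.0793 + 2.6943) = -1.8743
  grad(y) = -12.492, v = y - alpha*grad = -1.5383
  prox(v) = soft_thresh(-1.5383, 0.0143) = -1.524
f(x_2) = 6*(-1.524)^2 + 10*(-1.524) + 0.53*|-1.524| = -0.4965


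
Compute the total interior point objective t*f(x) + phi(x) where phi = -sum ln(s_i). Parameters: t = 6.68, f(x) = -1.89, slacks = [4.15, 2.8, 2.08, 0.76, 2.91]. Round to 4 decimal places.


Step 1: Compute log-barrier.
ln values: [1.4231, 1.0296, 0.7324, -0.2744, 1.0682]
phi = -(1.4231 + 1.0296 + 0.7324 - 0.2744 + 1.0682) = -3.9788
Step 2: Compute augmented objective.
t*f(x) = 6.68*-1.89 = -12.6252
Total = -12.6252 - 3.9788 = -16.604


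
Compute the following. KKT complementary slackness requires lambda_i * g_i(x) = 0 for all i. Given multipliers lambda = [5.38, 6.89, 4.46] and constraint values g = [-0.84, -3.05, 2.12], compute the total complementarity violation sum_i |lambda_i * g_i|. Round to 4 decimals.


KKT complementary slackness check:
lambda_1 * g_1 = 5.38 * -0.84 = -4.5192
lambda_2 * g_2 = 6.89 * -3.05 = -21.0145
lambda_3 * g_3 = 4.46 * 2.12 = 9.4552
Total violation = 4.5192 + 21.0145 + 9.4552 = 34.9889


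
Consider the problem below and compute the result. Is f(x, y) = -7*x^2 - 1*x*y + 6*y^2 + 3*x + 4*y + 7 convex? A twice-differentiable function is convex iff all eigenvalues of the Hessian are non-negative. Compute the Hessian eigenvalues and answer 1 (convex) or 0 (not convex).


The Hessian of f(x,y) = -7*x^2 - 1*x*y + 6*y^2 + 3*x + 4*y + 7 is:
H = [[-14, -1], [-1, 12]]
Trace = -14 + 12 = -2
Determinant = -14*12 - (-1)^2 = -169
Discriminant = (-2)^2 - 4*-169 = 680.0
Eigenvalues: lambda_1 = -14.0384, lambda_2 = 12.0384
The function is not convex.

0


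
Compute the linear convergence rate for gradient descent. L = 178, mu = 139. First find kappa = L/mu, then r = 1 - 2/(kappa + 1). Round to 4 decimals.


Step 1: Compute the condition number.
kappa = L/mu = 178/139 = 1.2806
Step 2: Compute the convergence rate.
r = 1 - 2/(kappa + 1) = 1 - 2*mu/(L + mu) = (L - mu)/(L + mu) = 39/317 = 0.123


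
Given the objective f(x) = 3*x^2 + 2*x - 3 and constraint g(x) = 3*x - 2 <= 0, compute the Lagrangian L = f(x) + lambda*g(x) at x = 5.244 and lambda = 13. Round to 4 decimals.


Step 1: Evaluate f(x).
f(5.244) = 3*5.244^2 + 2*5.244 - 3 = 89.9866
Step 2: Evaluate g(x).
g(5.244) = 3*5.244 - 2 = 13.732
Step 3: Compute Lagrangian.
L = 89.9866 + 13*13.732 = 268.5026


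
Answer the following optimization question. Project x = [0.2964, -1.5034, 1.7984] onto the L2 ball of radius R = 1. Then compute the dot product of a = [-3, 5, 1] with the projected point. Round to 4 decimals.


Step 1: Compute ||x|| (intermediates to 6 decimals).
||x|| = sqrt(0.2964^2 + (-1.5034)^2 + 1.7984^2) = 2.362691
Step 2: Project.
Since ||x|| > R, scale = R/||x|| = 1/2.362691 = 0.423246, proj(x) = scale * x
proj(x) = [0.12545, -0.636308, 0.761166]
Step 3: Dot product.
a^T * proj(x) = -3*0.12545 + 5*(-0.636308) + 1*0.761166 = -2.7967


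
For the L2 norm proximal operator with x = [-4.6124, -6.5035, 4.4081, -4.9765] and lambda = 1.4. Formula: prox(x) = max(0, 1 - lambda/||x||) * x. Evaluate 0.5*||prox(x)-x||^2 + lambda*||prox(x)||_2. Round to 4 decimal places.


Step 1: Compute ||x||.
||x|| = 10.3811
Step 2: Compute scaling factor.
scale = max(0, 1 - 1.4/10.3811) = 0.8651
Step 3: prox(x) = [-3.9904, -5.6264, 3.8136, -4.3054]
||prox(x)|| = 8.9811
Step 4: Proximal objective.
0.5*||prox-x||^2 = 0.98
lambda*||prox|| = 12.5735
Total = 13.5535


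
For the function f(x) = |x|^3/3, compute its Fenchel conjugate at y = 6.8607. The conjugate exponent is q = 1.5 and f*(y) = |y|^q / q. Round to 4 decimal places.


The conjugate exponent q satisfies 1/p + 1/q = 1.
p = 3, so q = 3/(3 - 1) = 1.5
|y|^q = 6.8607^1.5 = 17.9702
f*(6.8607) = 17.9702 / 1.5 = 11.9801


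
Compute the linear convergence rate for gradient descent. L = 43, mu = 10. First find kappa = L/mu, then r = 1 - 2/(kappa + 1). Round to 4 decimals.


Step 1: Compute the condition number.
kappa = L/mu = 43/10 = 4.3
Step 2: Compute the convergence rate.
r = 1 - 2/(kappa + 1) = 1 - 2*mu/(L + mu) = (L - mu)/(L + mu) = 33/53 = 0.6226


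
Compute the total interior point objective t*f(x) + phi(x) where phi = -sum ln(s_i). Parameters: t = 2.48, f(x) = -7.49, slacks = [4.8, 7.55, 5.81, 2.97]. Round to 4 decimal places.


Step 1: Compute log-barrier.
ln values: [1.5686, 2.0215, 1.7596, 1.0886]
phi = -(1.5686 + 2.0215 + 1.7596 + 1.0886) = -6.4383
Step 2: Compute augmented objective.
t*f(x) = 2.48*-7.49 = -18.5752
Total = -18.5752 - 6.4383 = -25.0135


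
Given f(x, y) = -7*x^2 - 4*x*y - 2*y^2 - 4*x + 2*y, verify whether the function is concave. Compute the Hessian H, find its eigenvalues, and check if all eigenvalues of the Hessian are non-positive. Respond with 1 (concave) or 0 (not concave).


The Hessian of f(x,y) = -7*x^2 - 4*x*y - 2*y^2 - 4*x + 2*y is:
H = [[-14, -4], [-4, -4]]
Trace = -14 - 4 = -18
Determinant = -14*-4 - (-4)^2 = 40
Discriminant = (-18)^2 - 4*40 = 164.0
Eigenvalues: lambda_1 = -15.4031, lambda_2 = -2.5969
The function is concave.

1


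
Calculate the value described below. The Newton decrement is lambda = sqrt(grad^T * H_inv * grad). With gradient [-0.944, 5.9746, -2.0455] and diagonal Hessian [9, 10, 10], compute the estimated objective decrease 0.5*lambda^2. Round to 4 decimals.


Step 1: H is diagonal, so H^(-1) * g = [-0.1049, 0.5975, -0.2046].
Step 2: g^T H^(-1) g = sum_i g_i^2 / H_ii
  = (-0.944)^2/9 + (5.9746)^2/10 + (-2.0455)^2/10
  = 0.099 + 3.5696 + 0.4184 = 4.087
Step 3: Objective decrease = 0.5 * g^T H^(-1) g = 2.0435


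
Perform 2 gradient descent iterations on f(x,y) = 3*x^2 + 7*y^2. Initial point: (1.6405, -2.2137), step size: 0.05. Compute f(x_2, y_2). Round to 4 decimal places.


Gradient descent on f(x,y) = 3*x^2 + 7*y^2.
Starting point: (1.6405, -2.2137), alpha = 0.05
Step 1: grad_x = 2*3*1.6405 = 9.843, grad_y = 2*7*-2.2137 = -30.9918
  x_1 = 1.6405 - 0.05*9.843 = 1.1484
  y_1 = -2.2137 - 0.05*-30.9918 = -0.6641
Step 2: grad_x = 2*3*1.1484 = 6.8901, grad_y = 2*7*-0.6641 = -9.2975
  x_2 = 1.1484 - 0.05*6.8901 = 0.8038
  y_2 = -0.6641 - 0.05*-9.2975 = -0.1992
f(0.8038, -0.1992) = 3*0.8038^2 + 7*(-0.1992)^2 = 2.2164


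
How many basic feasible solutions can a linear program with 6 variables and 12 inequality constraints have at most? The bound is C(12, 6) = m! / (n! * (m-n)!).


Each vertex corresponds to some choice of n active constraints out of m, so the number of vertices is at most C(m, n) = m! / (n!(m-n)!).
m = 12, n = 6
Numerator: 12 * 11 * 10 * 9 * 8 * 7
Denominator: 6! = 720
C(12, 6) = 924


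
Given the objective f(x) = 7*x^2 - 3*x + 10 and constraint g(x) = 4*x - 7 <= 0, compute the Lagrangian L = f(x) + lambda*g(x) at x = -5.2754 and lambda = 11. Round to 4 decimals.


Step 1: Evaluate f(x).
f(-5.2754) = 7*(-5.2754)^2 - 3*(-5.2754) + 10 = 220.6351
Step 2: Evaluate g(x).
g(-5.2754) = 4*-5.2754 - 7 = -28.1016
Step 3: Compute Lagrangian.
L = 220.6351 + 11*-28.1016 = -88.4825


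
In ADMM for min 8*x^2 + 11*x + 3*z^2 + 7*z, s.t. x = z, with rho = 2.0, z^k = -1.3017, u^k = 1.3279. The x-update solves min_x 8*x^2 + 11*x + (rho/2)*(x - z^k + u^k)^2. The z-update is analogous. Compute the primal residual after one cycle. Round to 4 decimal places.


ADMM iteration with rho = 2.0, z^k = -1.3017, u^k = 1.3279
Step 1: x-update.
Minimize 8*x^2 + 11*x + (2.0/2)*(x + 1.3017 + 1.3279)^2
FOC: (2*8 + 2.0)*x = -11 + 2.0*(-1.3017 - 1.3279)
x^{k+1} = -0.9033
Step 2: z-update.
Minimize 3*z^2 + 7*z + (2.0/2)*(-0.9033 - z + 1.3279)^2
FOC: (2*3 + 2.0)*z = -7 + 2.0*(-0.9033 + 1.3279)
z^{k+1} = -0.7688
Step 3: u-update.
u^{k+1} = 1.3279 - 0.9033 + 0.7688 = 1.1935
Step 4: Primal residual = |-0.9033 + 0.7688| = 0.1344


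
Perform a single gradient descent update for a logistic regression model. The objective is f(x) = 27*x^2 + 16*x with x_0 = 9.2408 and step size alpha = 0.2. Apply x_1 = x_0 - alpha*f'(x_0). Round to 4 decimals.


We compute the gradient at x_0 and apply the update.
f'(x) = 54*x + 16
f'(9.2408) = 54*9.2408 + 16 = 515.0032
x_1 = 9.2408 - 0.2*515.0032 = -93.7598


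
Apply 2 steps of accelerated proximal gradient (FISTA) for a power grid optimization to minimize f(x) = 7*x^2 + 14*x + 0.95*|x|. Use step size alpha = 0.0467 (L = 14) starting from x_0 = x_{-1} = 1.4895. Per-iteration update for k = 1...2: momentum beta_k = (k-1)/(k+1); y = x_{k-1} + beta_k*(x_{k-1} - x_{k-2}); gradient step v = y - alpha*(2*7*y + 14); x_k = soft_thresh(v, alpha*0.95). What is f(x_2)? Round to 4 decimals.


FISTA on f(x) = 7*x^2 + 14*x + 0.95*|x|
L = 14, alpha = 0.0467
Iteration 1: beta = 0.0, y = 1.4895 + 0.0*(1.4895 - 1.4895) = 1.4895
  grad(y) = 34.853, v = y - alpha*grad = -0.1381
  prox(v) = soft_thresh(-0.1381, 0.0444) = -0.0938
Iteration 2: beta = 0.3333, y = -0.0938 + 0.3333*(-0.0938 - 1.4895) = -0.6215
  grad(y) = 5.2986, v = y - alpha*grad = -0.869
  prox(v) = soft_thresh(-0.869, 0.0444) = -0.8246
f(x_2) = 7*(-0.8246)^2 + 14*(-0.8246) + 0.95*|-0.8246| = -6.0013


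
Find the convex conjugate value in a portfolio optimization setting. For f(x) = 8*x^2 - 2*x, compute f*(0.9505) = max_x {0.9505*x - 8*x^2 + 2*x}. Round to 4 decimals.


f*(y) = sup_x {y*x - a*x^2 - b*x} = sup_x {(y-b)*x - a*x^2}
FOC: (y - b) - 2a*x = 0 => x* = (y - b)/(2a)
x* = (0.9505 + 2)/(2*8) = 0.1844
f*(0.9505) = (y-b)^2/(4a) = (0.9505 + 2)^2/(4*8)
= 8.7055/32 = 0.272


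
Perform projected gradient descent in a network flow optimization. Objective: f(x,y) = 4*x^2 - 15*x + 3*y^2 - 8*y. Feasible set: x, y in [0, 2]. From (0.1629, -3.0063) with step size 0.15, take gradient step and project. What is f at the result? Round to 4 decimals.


Step 1: Compute gradient at (0.1629, -3.0063).
grad_x = 2*4*0.1629 - 15 = -13.6968
grad_y = 2*3*-3.0063 - 8 = -26.0378
Step 2: Gradient step.
x_raw = 0.1629 - 0.15*-13.6968 = 2.2174
y_raw = -3.0063 - 0.15*-26.0378 = 0.8994
Step 3: Project onto [0, 2].
x_proj = clip(2.2174) = 2.0
y_proj = clip(0.8994) = 0.8994
Step 4: Evaluate f.
f(2.0, 0.8994) = -18.7684


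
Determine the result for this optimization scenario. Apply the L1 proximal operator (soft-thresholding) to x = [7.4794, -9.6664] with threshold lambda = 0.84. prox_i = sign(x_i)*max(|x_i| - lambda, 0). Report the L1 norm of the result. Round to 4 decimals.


Soft-thresholding with lambda = 0.84:
prox(7.4794) = sign(7.4794)*max(|7.4794| - 0.84, 0) = 6.6394
prox(-9.6664) = sign(-9.6664)*max(|-9.6664| - 0.84, 0) = -8.8264
prox(x) = [6.6394, -8.8264]
||prox(x)||_1 = 6.6394 + 8.8264 = 15.4658


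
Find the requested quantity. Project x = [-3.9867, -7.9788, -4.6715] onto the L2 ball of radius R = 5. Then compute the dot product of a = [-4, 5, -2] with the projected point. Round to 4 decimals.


Step 1: Compute ||x|| (intermediates to 6 decimals).
||x|| = sqrt((-3.9867)^2 + (-7.9788)^2 + (-4.6715)^2) = 10.068661
Step 2: Project.
Since ||x|| > R, scale = R/||x|| = 5/10.068661 = 0.49659, proj(x) = scale * x
proj(x) = [-1.979755, -3.962192, -2.31982]
Step 3: Dot product.
a^T * proj(x) = -4*(-1.979755) + 5*(-3.962192) - 2*(-2.31982) = -7.2523


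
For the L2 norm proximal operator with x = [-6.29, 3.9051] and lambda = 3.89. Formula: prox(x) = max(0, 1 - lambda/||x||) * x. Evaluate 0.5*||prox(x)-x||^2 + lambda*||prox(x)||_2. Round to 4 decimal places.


Step 1: Compute ||x||.
||x|| = 7.4036
Step 2: Compute scaling factor.
scale = max(0, 1 - 3.89/7.4036) = 0.4746
Step 3: prox(x) = [-2.9851, 1.8533]
||prox(x)|| = 3.5136
Step 4: Proximal objective.
0.5*||prox-x||^2 = 7.5661
lambda*||prox|| = 13.6679
Total = 21.2341


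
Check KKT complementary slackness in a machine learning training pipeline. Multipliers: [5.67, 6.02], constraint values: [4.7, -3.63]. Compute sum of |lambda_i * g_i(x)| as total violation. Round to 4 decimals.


KKT complementary slackness check:
lambda_1 * g_1 = 5.67 * 4.7 = 26.649
lambda_2 * g_2 = 6.02 * -3.63 = -21.8526
Total violation = 26.649 + 21.8526 = 48.5016


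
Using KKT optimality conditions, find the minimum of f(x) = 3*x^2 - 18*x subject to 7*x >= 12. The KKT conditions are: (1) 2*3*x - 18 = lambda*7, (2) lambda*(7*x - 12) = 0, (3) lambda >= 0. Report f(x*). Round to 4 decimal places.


Step 1: Try lambda = 0 (constraint inactive).
Stationarity: 2*3*x - 18 = 0
x* = 18/(2*3) = 3.0
Check constraint: 7*3.0 = 21.0 >= 12 -- satisfied.
Step 2: Compute optimal value.
f(x*) = 3*3.0^2 - 18*3.0 = -27.0


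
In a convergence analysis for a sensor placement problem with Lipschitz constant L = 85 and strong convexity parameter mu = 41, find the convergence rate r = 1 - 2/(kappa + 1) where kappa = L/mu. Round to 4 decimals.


Step 1: Compute the condition number.
kappa = L/mu = 85/41 = 2.0732
Step 2: Compute the convergence rate.
r = 1 - 2/(kappa + 1) = 1 - 2*mu/(L + mu) = (L - mu)/(L + mu) = 44/126 = 0.3492


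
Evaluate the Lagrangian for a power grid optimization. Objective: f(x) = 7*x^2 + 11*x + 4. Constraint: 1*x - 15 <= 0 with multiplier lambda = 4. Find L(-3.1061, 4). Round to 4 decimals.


Step 1: Evaluate f(x).
f(-3.1061) = 7*(-3.1061)^2 + 11*(-3.1061) + 4 = 37.3679
Step 2: Evaluate g(x).
g(-3.1061) = 1*-3.1061 - 15 = -18.1061
Step 3: Compute Lagrangian.
L = 37.3679 + 4*-18.1061 = -35.0565


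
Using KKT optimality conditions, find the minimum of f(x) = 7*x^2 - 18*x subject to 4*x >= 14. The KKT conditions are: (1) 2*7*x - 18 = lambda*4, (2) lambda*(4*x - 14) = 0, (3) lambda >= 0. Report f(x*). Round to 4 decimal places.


Step 1: Try lambda = 0 (constraint inactive).
x_unc = 18/(2*7) = 1.2857
Check: 4*1.2857 = 5.1428 < 14 -- violated!
Step 2: Constraint must be active: 4*x = 14
x* = 14/4 = 3.5
lambda = (2*7*3.5 - 18)/4 = 7.75
Step 3: Compute optimal value.
f(x*) = 7*3.5^2 - 18*3.5 = 22.75


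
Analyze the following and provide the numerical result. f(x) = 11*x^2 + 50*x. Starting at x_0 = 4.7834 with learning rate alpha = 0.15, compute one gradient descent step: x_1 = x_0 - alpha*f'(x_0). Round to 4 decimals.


We compute the gradient at x_0 and apply the update.
f'(x) = 22*x + 50
f'(4.7834) = 22*4.7834 + 50 = 155.2348
x_1 = 4.7834 - 0.15*155.2348 = -18.5018


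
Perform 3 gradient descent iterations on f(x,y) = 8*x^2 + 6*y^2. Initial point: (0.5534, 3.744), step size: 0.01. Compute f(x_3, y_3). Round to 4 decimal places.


Gradient descent on f(x,y) = 8*x^2 + 6*y^2.
Starting point: (0.5534, 3.744), alpha = 0.01
Step 1: grad_x = 2*8*0.5534 = 8.8544, grad_y = 2*6*3.744 = 44.928
  x_1 = 0.5534 - 0.01*8.8544 = 0.4649
  y_1 = 3.744 - 0.01*44.928 = 3.2947
Step 2: grad_x = 2*8*0.4649 = 7.4377, grad_y = 2*6*3.2947 = 39.5366
  x_2 = 0.4649 - 0.01*7.4377 = 0.3905
  y_2 = 3.2947 - 0.01*39.5366 = 2.8994
Step 3: grad_x = 2*8*0.3905 = 6.2477, grad_y = 2*6*2.8994 = 34.7922
  x_3 = 0.3905 - 0.01*6.2477 = 0.328
  y_3 = 2.8994 - 0.01*34.7922 = 2.5514
f(0.328, 2.5514) = 8*0.328^2 + 6*2.5514^2 = 39.9195


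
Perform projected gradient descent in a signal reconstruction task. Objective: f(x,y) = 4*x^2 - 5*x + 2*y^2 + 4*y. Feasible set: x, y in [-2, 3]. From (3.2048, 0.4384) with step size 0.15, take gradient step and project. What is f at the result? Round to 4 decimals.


Step 1: Compute gradient at (3.2048, 0.4384).
grad_x = 2*4*3.2048 - 5 = 20.6384
grad_y = 2*2*0.4384 + 4 = 5.7536
Step 2: Gradient step.
x_raw = 3.2048 - 0.15*20.6384 = 0.109
y_raw = 0.4384 - 0.15*5.7536 = -0.4246
Step 3: Project onto [-2, 3].
x_proj = clip(0.109) = 0.109
y_proj = clip(-0.4246) = -0.4246
Step 4: Evaluate f.
f(0.109, -0.4246) = -1.8356


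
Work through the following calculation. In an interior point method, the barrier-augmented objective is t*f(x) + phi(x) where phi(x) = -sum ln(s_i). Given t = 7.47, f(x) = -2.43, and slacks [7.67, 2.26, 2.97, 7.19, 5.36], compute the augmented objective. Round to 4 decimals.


Step 1: Compute log-barrier.
ln values: [2.0373, 0.8154, 1.0886, 1.9727, 1.679]
phi = -(2.0373 + 0.8154 + 1.0886 + 1.9727 + 1.679) = -7.5929
Step 2: Compute augmented objective.
t*f(x) = 7.47*-2.43 = -18.1521
Total = -18.1521 - 7.5929 = -25.745


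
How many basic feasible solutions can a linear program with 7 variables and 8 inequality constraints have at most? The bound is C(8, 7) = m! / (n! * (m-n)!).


Each vertex corresponds to some choice of n active constraints out of m, so the number of vertices is at most C(m, n) = m! / (n!(m-n)!).
m = 8, n = 7
Numerator: 8 * 7 * 6 * 5 * 4 * 3 * 2
Denominator: 7! = 5040
C(8, 7) = 8


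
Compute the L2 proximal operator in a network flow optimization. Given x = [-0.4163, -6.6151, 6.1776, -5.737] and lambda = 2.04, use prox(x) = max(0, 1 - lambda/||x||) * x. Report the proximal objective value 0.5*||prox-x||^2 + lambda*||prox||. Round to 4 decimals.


Step 1: Compute ||x||.
||x|| = 10.7242
Step 2: Compute scaling factor.
scale = max(0, 1 - 2.04/10.7242) = 0.8098
Step 3: prox(x) = [-0.3371, -5.3568, 5.0025, -4.6457]
||prox(x)|| = 8.6842
Step 4: Proximal objective.
0.5*||prox-x||^2 = 2.0808
lambda*||prox|| = 17.7158
Total = 19.7966


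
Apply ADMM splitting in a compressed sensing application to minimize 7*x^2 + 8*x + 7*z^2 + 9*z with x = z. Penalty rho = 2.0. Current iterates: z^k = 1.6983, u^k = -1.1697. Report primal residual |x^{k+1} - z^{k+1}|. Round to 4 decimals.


ADMM iteration with rho = 2.0, z^k = 1.6983, u^k = -1.1697
Step 1: x-update.
Minimize 7*x^2 + 8*x + (2.0/2)*(x - 1.6983 - 1.1697)^2
FOC: (2*7 + 2.0)*x = -8 + 2.0*(1.6983 + 1.1697)
x^{k+1} = -0.1415
Step 2: z-update.
Minimize 7*z^2 + 9*z + (2.0/2)*(-0.1415 - z - 1.1697)^2
FOC: (2*7 + 2.0)*z = -9 + 2.0*(-0.1415 - 1.1697)
z^{k+1} = -0.7264
Step 3: u-update.
u^{k+1} = -1.1697 - 0.1415 + 0.7264 = -0.5848
Step 4: Primal residual = |-0.1415 + 0.7264| = 0.5849


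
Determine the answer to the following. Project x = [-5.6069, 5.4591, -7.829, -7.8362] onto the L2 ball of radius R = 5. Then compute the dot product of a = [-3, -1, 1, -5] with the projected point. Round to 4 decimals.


Step 1: Compute ||x|| (intermediates to 6 decimals).
||x|| = sqrt((-5.6069)^2 + 5.4591^2 + (-7.829)^2 + (-7.8362)^2) = 13.562388
Step 2: Project.
Since ||x|| > R, scale = R/||x|| = 5/13.562388 = 0.368667, proj(x) = scale * x
proj(x) = [-2.067079, 2.01259, -2.886294, -2.888948]
Step 3: Dot product.
a^T * proj(x) = -3*(-2.067079) - 1*2.01259 + 1*(-2.886294) - 5*(-2.888948) = 15.7471


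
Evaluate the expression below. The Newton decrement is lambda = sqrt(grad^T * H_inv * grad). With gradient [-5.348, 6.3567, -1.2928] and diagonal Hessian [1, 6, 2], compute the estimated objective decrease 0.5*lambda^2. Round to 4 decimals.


Step 1: H is diagonal, so H^(-1) * g = [-5.348, 1.0595, -0.6464].
Step 2: g^T H^(-1) g = sum_i g_i^2 / H_ii
  = (-5.348)^2/1 + (6.3567)^2/6 + (-1.2928)^2/2
  = 28.6011 + 6.7346 + 0.8357 = 36.1714
Step 3: Objective decrease = 0.5 * g^T H^(-1) g = 18.0857


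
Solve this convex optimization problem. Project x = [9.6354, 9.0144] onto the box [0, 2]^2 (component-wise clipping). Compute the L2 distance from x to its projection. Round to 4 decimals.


Project each component onto [0, 2].
clip(9.6354) = 2.0, clip(9.0144) = 2.0
Projection = [2.0, 2.0]
Squared diffs: [58.2993, 49.2018]
Distance = sqrt(107.5011) = 10.3683


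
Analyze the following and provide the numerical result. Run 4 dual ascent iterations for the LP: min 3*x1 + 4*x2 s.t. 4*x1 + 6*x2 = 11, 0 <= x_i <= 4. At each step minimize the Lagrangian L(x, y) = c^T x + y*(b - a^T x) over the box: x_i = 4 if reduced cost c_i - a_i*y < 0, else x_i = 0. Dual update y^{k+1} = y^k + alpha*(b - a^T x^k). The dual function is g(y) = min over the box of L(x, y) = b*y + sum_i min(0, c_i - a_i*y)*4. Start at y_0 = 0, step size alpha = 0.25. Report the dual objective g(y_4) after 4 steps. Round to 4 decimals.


Dual ascent for LP: min 3*x1 + 4*x2, 4*x1 + 6*x2 = 11, 0 <= x_i <= 4
Step 1: y^k = 0.0, reduced costs: (3.0, 4.0)
  x^k = (0.0, 0.0), subgradient = b - a^T x = 11.0
  y^{k+1} = 0.0 + 0.25*11.0 = 2.75
Step 2: y^k = 2.75, reduced costs: (-8.0, -12.5)
  x^k = (4.0, 4.0), subgradient = b - a^T x = -29.0
  y^{k+1} = 2.75 + 0.25*-29.0 = -4.5
Step 3: y^k = -4.5, reduced costs: (21.0, 31.0)
  x^k = (0.0, 0.0), subgradient = b - a^T x = 11.0
  y^{k+1} = -4.5 + 0.25*11.0 = -1.75
Step 4: y^k = -1.75, reduced costs: (10.0, 14.5)
  x^k = (0.0, 0.0), subgradient = b - a^T x = 11.0
  y^{k+1} = -1.75 + 0.25*11.0 = 1.0
Dual objective at y_4 = 1.0: reduced costs (-1.0, -2.0), box minimizer x = (4.0, 4.0)
g(y_4) = b*y + (c1 - a1*y)*x1 + (c2 - a2*y)*x2 = 11*1.0 + (-1.0)*4.0 + (-2.0)*4.0 = 11.0 - 4.0 - 8.0 = -1.0


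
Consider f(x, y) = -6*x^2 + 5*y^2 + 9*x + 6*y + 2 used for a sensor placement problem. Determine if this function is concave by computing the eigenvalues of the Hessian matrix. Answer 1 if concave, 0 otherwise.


The Hessian of f(x,y) = -6*x^2 + 5*y^2 + 9*x + 6*y + 2 is:
H = [[-12, 0], [0, 10]]
Trace = -12 + 10 = -2
Determinant = -12*10 - (0)^2 = -120
Discriminant = (-2)^2 - 4*-120 = 484.0
Eigenvalues: lambda_1 = -12.0, lambda_2 = 10.0
The function is not concave.

0


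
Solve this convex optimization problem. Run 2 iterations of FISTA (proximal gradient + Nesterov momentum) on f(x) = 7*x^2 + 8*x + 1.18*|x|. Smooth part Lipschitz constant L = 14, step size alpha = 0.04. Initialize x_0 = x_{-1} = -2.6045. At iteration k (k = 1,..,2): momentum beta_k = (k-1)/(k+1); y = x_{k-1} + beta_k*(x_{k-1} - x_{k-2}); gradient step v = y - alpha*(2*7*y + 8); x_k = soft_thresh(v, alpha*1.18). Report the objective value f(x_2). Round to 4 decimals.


FISTA on f(x) = 7*x^2 + 8*x + 1.18*|x|
L = 14, alpha = 0.04
Iteration 1: beta = 0.0, y = -2.6045 + 0.0*(-2.6045 + 2.6045) = -2.6045
  grad(y) = -28.463, v = y - alpha*grad = -1.466
  prox(v) = soft_thresh(-1.466, 0.0472) = -1.4188
Iteration 2: beta = 0.3333, y = -1.4188 + 0.3333*(-1.4188 + 2.6045) = -1.0235
  grad(y) = -6.3296, v = y - alpha*grad = -0.7704
  prox(v) = soft_thresh(-0.7704, 0.0472) = -0.7232
f(x_2) = 7*(-0.7232)^2 + 8*(-0.7232) + 1.18*|-0.7232| = -1.2712


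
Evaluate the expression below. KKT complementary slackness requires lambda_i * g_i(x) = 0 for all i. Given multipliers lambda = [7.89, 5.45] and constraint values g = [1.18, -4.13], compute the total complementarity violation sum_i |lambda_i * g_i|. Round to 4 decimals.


KKT complementary slackness check:
lambda_1 * g_1 = 7.89 * 1.18 = 9.3102
lambda_2 * g_2 = 5.45 * -4.13 = -22.5085
Total violation = 9.3102 + 22.5085 = 31.8187


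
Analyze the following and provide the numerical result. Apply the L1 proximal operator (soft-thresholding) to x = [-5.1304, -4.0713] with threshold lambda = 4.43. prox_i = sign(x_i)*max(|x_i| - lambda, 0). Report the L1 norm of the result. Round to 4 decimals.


Soft-thresholding with lambda = 4.43:
prox(-5.1304) = sign(-5.1304)*max(|-5.1304| - 4.43, 0) = -0.7004
prox(-4.0713) = sign(-4.0713)*max(|-4.0713| - 4.43, 0) = 0.0
prox(x) = [-0.7004, 0.0]
||prox(x)||_1 = 0.7004 + 0.0 = 0.7004


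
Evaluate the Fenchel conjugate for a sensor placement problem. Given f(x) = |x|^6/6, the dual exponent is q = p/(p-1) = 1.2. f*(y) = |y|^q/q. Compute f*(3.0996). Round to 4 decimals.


The conjugate exponent q satisfies 1/p + 1/q = 1.
p = 6, so q = 6/(6 - 1) = 1.2
|y|^q = 3.0996^1.2 = 3.8866
f*(3.0996) = 3.8866 / 1.2 = 3.2388


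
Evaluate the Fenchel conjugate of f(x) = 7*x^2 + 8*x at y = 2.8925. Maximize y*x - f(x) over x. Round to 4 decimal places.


f*(y) = sup_x {y*x - a*x^2 - b*x} = sup_x {(y-b)*x - a*x^2}
FOC: (y - b) - 2a*x = 0 => x* = (y - b)/(2a)
x* = (2.8925 - 8)/(2*7) = -0.3648
f*(2.8925) = (y-b)^2/(4a) = (2.8925 - 8)^2/(4*7)
= 26.0866/28 = 0.9317


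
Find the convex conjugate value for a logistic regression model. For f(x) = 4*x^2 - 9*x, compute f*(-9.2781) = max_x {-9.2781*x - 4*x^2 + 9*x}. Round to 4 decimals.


f*(y) = sup_x {y*x - a*x^2 - b*x} = sup_x {(y-b)*x - a*x^2}
FOC: (y - b) - 2a*x = 0 => x* = (y - b)/(2a)
x* = (-9.2781 + 9)/(2*4) = -0.0348
f*(-9.2781) = (y-b)^2/(4a) = (-9.2781 + 9)^2/(4*4)
= 0.0773/16 = 0.0048


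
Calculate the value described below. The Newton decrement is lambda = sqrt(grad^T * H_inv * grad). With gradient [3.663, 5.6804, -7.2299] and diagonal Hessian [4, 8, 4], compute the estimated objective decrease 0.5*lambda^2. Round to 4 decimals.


Step 1: H is diagonal, so H^(-1) * g = [0.9158, 0.7101, -1.8075].
Step 2: g^T H^(-1) g = sum_i g_i^2 / H_ii
  = (3.663)^2/4 + (5.6804)^2/8 + (-7.2299)^2/4
  = 3.3544 + 4.0334 + 13.0679 = 20.4556
Step 3: Objective decrease = 0.5 * g^T H^(-1) g = 10.2278


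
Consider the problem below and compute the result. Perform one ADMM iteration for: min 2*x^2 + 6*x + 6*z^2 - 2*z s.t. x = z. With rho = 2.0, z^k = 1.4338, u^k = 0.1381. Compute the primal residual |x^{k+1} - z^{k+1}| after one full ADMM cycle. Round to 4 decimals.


ADMM iteration with rho = 2.0, z^k = 1.4338, u^k = 0.1381
Step 1: x-update.
Minimize 2*x^2 + 6*x + (2.0/2)*(x - 1.4338 + 0.1381)^2
FOC: (2*2 + 2.0)*x = -6 + 2.0*(1.4338 - 0.1381)
x^{k+1} = -0.5681
Step 2: z-update.
Minimize 6*z^2 - 2*z + (2.0/2)*(-0.5681 - z + 0.1381)^2
FOC: (2*6 + 2.0)*z = 2 + 2.0*(-0.5681 + 0.1381)
z^{k+1} = 0.0814
Step 3: u-update.
u^{k+1} = 0.1381 - 0.5681 - 0.0814 = -0.5114
Step 4: Primal residual = |-0.5681 - 0.0814| = 0.6495


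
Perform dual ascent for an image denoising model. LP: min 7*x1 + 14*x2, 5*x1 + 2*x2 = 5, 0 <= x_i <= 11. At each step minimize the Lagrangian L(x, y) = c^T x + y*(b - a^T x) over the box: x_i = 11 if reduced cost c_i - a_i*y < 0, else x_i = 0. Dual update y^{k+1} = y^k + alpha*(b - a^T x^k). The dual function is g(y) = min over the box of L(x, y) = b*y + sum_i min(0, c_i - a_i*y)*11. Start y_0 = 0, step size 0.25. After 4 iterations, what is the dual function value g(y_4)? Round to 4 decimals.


Dual ascent for LP: min 7*x1 + 14*x2, 5*x1 + 2*x2 = 5, 0 <= x_i <= 11
Step 1: y^k = 0.0, reduced costs: (7.0, 14.0)
  x^k = (0.0, 0.0), subgradient = b - a^T x = 5.0
  y^{k+1} = 0.0 + 0.25*5.0 = 1.25
Step 2: y^k = 1.25, reduced costs: (0.75, 11.5)
  x^k = (0.0, 0.0), subgradient = b - a^T x = 5.0
  y^{k+1} = 1.25 + 0.25*5.0 = 2.5
Step 3: y^k = 2.5, reduced costs: (-5.5, 9.0)
  x^k = (11.0, 0.0), subgradient = b - a^T x = -50.0
  y^{k+1} = 2.5 + 0.25*-50.0 = -10.0
Step 4: y^k = -10.0, reduced costs: (57.0, 34.0)
  x^k = (0.0, 0.0), subgradient = b - a^T x = 5.0
  y^{k+1} = -10.0 + 0.25*5.0 = -8.75
Dual objective at y_4 = -8.75: reduced costs (50.75, 31.5), box minimizer x = (0.0, 0.0)
g(y_4) = b*y + (c1 - a1*y)*x1 + (c2 - a2*y)*x2 = 5*(-8.75) + 50.75*0.0 + 31.5*0.0 = -43.75 + 0.0 + 0.0 = -43.75


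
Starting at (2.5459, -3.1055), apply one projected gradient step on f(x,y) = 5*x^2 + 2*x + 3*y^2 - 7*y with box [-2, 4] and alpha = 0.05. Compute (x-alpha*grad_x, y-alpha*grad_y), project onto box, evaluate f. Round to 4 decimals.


Step 1: Compute gradient at (2.5459, -3.1055).
grad_x = 2*5*2.5459 + 2 = 27.459
grad_y = 2*3*-3.1055 - 7 = -25.633
Step 2: Gradient step.
x_raw = 2.5459 - 0.05*27.459 = 1.173
y_raw = -3.1055 - 0.05*-25.633 = -1.8239
Step 3: Project onto [-2, 4].
x_proj = clip(1.173) = 1.173
y_proj = clip(-1.8239) = -1.8239
Step 4: Evaluate f.
f(1.173, -1.8239) = 31.9712


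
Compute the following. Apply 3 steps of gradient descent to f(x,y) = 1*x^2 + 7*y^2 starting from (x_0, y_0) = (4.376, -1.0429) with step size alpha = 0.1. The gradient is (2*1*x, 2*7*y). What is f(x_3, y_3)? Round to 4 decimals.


Gradient descent on f(x,y) = 1*x^2 + 7*y^2.
Starting point: (4.376, -1.0429), alpha = 0.1
Step 1: grad_x = 2*1*4.376 = 8.752, grad_y = 2*7*-1.0429 = -14.6006
  x_1 = 4.376 - 0.1*8.752 = 3.5008
  y_1 = -1.0429 - 0.1*-14.6006 = 0.4172
Step 2: grad_x = 2*1*3.5008 = 7.0016, grad_y = 2*7*0.4172 = 5.8402
  x_2 = 3.5008 - 0.1*7.0016 = 2.8006
  y_2 = 0.4172 - 0.1*5.8402 = -0.1669
Step 3: grad_x = 2*1*2.8006 = 5.6013, grad_y = 2*7*-0.1669 = -2.3361
  x_3 = 2.8006 - 0.1*5.6013 = 2.2405
  y_3 = -0.1669 - 0.1*-2.3361 = 0.0667
f(2.2405, 0.0667) = 1*2.2405^2 + 7*0.0667^2 = 5.0511


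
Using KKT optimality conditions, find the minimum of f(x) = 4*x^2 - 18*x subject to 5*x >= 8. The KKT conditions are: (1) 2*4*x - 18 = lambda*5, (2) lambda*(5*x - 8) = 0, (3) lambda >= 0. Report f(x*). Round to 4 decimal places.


Step 1: Try lambda = 0 (constraint inactive).
Stationarity: 2*4*x - 18 = 0
x* = 18/(2*4) = 2.25
Check constraint: 5*2.25 = 11.25 >= 8 -- satisfied.
Step 2: Compute optimal value.
f(x*) = 4*2.25^2 - 18*2.25 = -20.25


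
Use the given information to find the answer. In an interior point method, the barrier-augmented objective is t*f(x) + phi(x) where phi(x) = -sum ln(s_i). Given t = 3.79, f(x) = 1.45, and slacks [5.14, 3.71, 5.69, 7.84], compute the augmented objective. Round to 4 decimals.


Step 1: Compute log-barrier.
ln values: [1.6371, 1.311, 1.7387, 2.0592]
phi = -(1.6371 + 1.311 + 1.7387 + 2.0592) = -6.746
Step 2: Compute augmented objective.
t*f(x) = 3.79*1.45 = 5.4955
Total = 5.4955 - 6.746 = -1.2505


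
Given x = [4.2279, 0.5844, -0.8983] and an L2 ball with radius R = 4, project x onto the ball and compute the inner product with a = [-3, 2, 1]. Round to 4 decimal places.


Step 1: Compute ||x|| (intermediates to 6 decimals).
||x|| = sqrt(4.2279^2 + 0.5844^2 + (-0.8983)^2) = 4.361606
Step 2: Project.
Since ||x|| > R, scale = R/||x|| = 4/4.361606 = 0.917093, proj(x) = scale * x
proj(x) = [3.877377, 0.535949, -0.823825]
Step 3: Dot product.
a^T * proj(x) = -3*3.877377 + 2*0.535949 + 1*(-0.823825) = -11.3841


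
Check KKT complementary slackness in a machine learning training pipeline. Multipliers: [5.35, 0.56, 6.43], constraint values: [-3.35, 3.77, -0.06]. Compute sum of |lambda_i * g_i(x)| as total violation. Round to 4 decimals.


KKT complementary slackness check:
lambda_1 * g_1 = 5.35 * -3.35 = -17.9225
lambda_2 * g_2 = 0.56 * 3.77 = 2.1112
lambda_3 * g_3 = 6.43 * -0.06 = -0.3858
Total violation = 17.9225 + 2.1112 + 0.3858 = 20.4195


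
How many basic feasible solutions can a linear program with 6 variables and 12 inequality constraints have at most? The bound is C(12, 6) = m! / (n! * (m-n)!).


Each vertex corresponds to some choice of n active constraints out of m, so the number of vertices is at most C(m, n) = m! / (n!(m-n)!).
m = 12, n = 6
Numerator: 12 * 11 * 10 * 9 * 8 * 7
Denominator: 6! = 720
C(12, 6) = 924


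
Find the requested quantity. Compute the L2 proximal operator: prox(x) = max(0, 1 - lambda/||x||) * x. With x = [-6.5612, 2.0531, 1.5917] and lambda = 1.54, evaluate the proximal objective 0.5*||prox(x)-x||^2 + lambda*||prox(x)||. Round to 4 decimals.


Step 1: Compute ||x||.
||x|| = 7.0568
Step 2: Compute scaling factor.
scale = max(0, 1 - 1.54/7.0568) = 0.7818
Step 3: prox(x) = [-5.1293, 1.6051, 1.2443]
||prox(x)|| = 5.5168
Step 4: Proximal objective.
0.5*||prox-x||^2 = 1.1858
lambda*||prox|| = 8.4959
Total = 9.6816


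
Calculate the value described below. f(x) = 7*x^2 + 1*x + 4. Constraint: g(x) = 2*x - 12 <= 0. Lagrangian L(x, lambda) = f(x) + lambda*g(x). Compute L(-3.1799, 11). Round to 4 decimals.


Step 1: Evaluate f(x).
f(-3.1799) = 7*(-3.1799)^2 + 1*(-3.1799) + 4 = 71.6024
Step 2: Evaluate g(x).
g(-3.1799) = 2*-3.1799 - 12 = -18.3598
Step 3: Compute Lagrangian.
L = 71.6024 + 11*-18.3598 = -130.3554


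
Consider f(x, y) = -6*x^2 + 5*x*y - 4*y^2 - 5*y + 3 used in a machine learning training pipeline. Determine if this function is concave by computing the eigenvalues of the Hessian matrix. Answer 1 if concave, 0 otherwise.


The Hessian of f(x,y) = -6*x^2 + 5*x*y - 4*y^2 - 5*y + 3 is:
H = [[-12, 5], [5, -8]]
Trace = -12 - 8 = -20
Determinant = -12*-8 - (5)^2 = 71
Discriminant = (-20)^2 - 4*71 = 116.0
Eigenvalues: lambda_1 = -15.3852, lambda_2 = -4.6148
The function is concave.

1


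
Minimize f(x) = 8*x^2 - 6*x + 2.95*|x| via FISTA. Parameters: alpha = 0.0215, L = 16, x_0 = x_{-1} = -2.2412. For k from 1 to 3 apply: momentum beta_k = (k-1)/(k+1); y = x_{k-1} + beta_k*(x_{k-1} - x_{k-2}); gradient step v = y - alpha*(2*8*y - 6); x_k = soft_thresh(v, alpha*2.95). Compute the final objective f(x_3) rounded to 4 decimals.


FISTA on f(x) = 8*x^2 - 6*x + 2.95*|x|
L = 16, alpha = 0.0215
Iteration 1: beta = 0.0, y = -2.2412 + 0.0*(-2.2412 + 2.2412) = -2.2412
  grad(y) = -41.8592, v = y - alpha*grad = -1.3412
  prox(v) = soft_thresh(-1.3412, 0.0634) = -1.2778
Iteration 2: beta = 0.3333, y = -1.2778 + 0.3333*(-1.2778 + 2.2412) = -0.9567
  grad(y) = -21.3067, v = y - alpha*grad = -0.4986
  prox(v) = soft_thresh(-0.4986, 0.0634) = -0.4352
Iteration 3: beta = 0.5, y = -0.4352 + 0.5*(-0.4352 + 1.2778) = -0.0138
  grad(y) = -6.2212, v = y - alpha*grad = 0.1199
  prox(v) = soft_thresh(0.1199, 0.0634) = 0.0565
f(x_3) = 8*0.0565^2 - 6*0.0565 + 2.95*|0.0565| = -0.1468


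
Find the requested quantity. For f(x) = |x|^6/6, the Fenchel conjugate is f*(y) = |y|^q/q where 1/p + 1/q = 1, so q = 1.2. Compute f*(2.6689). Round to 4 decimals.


The conjugate exponent q satisfies 1/p + 1/q = 1.
p = 6, so q = 6/(6 - 1) = 1.2
|y|^q = 2.6689^1.2 = 3.2479
f*(2.6689) = 3.2479 / 1.2 = 2.7066


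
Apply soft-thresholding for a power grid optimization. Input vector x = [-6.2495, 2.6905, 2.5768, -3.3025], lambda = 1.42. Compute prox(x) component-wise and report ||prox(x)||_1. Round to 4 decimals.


Soft-thresholding with lambda = 1.42:
prox(-6.2495) = sign(-6.2495)*max(|-6.2495| - 1.42, 0) = -4.8295
prox(2.6905) = sign(2.6905)*max(|2.6905| - 1.42, 0) = 1.2705
prox(2.5768) = sign(2.5768)*max(|2.5768| - 1.42, 0) = 1.1568
prox(-3.3025) = sign(-3.3025)*max(|-3.3025| - 1.42, 0) = -1.8825
prox(x) = [-4.8295, 1.2705, 1.1568, -1.8825]
||prox(x)||_1 = 4.8295 + 1.2705 + 1.1568 + 1.8825 = 9.1393


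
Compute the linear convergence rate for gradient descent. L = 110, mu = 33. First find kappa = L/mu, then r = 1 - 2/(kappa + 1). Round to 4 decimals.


Step 1: Compute the condition number.
kappa = L/mu = 110/33 = 3.3333
Step 2: Compute the convergence rate.
r = 1 - 2/(kappa + 1) = 1 - 2*mu/(L + mu) = (L - mu)/(L + mu) = 77/143 = 0.5385


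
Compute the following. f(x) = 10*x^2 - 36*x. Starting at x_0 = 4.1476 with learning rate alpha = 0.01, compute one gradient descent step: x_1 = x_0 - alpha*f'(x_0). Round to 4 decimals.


We compute the gradient at x_0 and apply the update.
f'(x) = 20*x - 36
f'(4.1476) = 20*4.1476 - 36 = 46.952
x_1 = 4.1476 - 0.01*46.952 = 3.6781


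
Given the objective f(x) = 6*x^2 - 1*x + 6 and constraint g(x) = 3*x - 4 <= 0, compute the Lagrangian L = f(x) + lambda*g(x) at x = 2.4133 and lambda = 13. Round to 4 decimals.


Step 1: Evaluate f(x).
f(2.4133) = 6*2.4133^2 - 1*2.4133 + 6 = 38.5308
Step 2: Evaluate g(x).
g(2.4133) = 3*2.4133 - 4 = 3.2399
Step 3: Compute Lagrangian.
L = 38.5308 + 13*3.2399 = 80.6495


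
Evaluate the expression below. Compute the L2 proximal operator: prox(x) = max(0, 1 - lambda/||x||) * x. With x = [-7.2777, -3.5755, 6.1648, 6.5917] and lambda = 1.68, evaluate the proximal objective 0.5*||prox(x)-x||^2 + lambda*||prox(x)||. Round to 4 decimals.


Step 1: Compute ||x||.
||x|| = 12.1328
Step 2: Compute scaling factor.
scale = max(0, 1 - 1.68/12.1328) = 0.8615
Step 3: prox(x) = [-6.27, -3.0804, 5.3112, 5.679]
||prox(x)|| = 10.4528
Step 4: Proximal objective.
0.5*||prox-x||^2 = 1.4112
lambda*||prox|| = 17.5607
Total = 18.9719


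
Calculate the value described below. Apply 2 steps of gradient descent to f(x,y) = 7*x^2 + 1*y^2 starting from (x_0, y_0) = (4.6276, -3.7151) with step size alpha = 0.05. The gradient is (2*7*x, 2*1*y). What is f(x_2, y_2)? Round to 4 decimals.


Gradient descent on f(x,y) = 7*x^2 + 1*y^2.
Starting point: (4.6276, -3.7151), alpha = 0.05
Step 1: grad_x = 2*7*4.6276 = 64.7864, grad_y = 2*1*-3.7151 = -7.4302
  x_1 = 4.6276 - 0.05*64.7864 = 1.3883
  y_1 = -3.7151 - 0.05*-7.4302 = -3.3436
Step 2: grad_x = 2*7*1.3883 = 19.4359, grad_y = 2*1*-3.3436 = -6.6872
  x_2 = 1.3883 - 0.05*19.4359 = 0.4165
  y_2 = -3.3436 - 0.05*-6.6872 = -3.0092
f(0.4165, -3.0092) = 7*0.4165^2 + 1*(-3.0092)^2 = 10.2697


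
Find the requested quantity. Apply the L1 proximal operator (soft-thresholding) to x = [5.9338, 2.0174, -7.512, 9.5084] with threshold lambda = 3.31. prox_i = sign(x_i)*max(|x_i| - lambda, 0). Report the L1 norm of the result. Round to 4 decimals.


Soft-thresholding with lambda = 3.31:
prox(5.9338) = sign(5.9338)*max(|5.9338| - 3.31, 0) = 2.6238
prox(2.0174) = sign(2.0174)*max(|2.0174| - 3.31, 0) = 0.0
prox(-7.512) = sign(-7.512)*max(|-7.512| - 3.31, 0) = -4.202
prox(9.5084) = sign(9.5084)*max(|9.5084| - 3.31, 0) = 6.1984
prox(x) = [2.6238, 0.0, -4.202, 6.1984]
||prox(x)||_1 = 2.6238 + 0.0 + 4.202 + 6.1984 = 13.0242


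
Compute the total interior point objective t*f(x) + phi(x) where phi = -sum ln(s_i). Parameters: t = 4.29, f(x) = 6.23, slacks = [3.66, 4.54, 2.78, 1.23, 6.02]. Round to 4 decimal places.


Step 1: Compute log-barrier.
ln values: [1.2975, 1.5129, 1.0225, 0.207, 1.7951]
phi = -(1.2975 + 1.5129 + 1.0225 + 0.207 + 1.7951) = -5.8349
Step 2: Compute augmented objective.
t*f(x) = 4.29*6.23 = 26.7267
Total = 26.7267 - 5.8349 = 20.8918


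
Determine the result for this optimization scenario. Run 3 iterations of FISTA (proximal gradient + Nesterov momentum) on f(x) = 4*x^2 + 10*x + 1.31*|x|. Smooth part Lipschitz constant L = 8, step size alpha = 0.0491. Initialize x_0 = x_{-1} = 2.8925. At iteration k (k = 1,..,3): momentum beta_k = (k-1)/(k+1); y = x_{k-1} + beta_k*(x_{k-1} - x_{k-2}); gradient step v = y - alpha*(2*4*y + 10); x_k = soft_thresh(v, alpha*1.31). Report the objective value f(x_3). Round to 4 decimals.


FISTA on f(x) = 4*x^2 + 10*x + 1.31*|x|
L = 8, alpha = 0.0491
Iteration 1: beta = 0.0, y = 2.8925 + 0.0*(2.8925 - 2.8925) = 2.8925
  grad(y) = 33.14, v = y - alpha*grad = 1.2653
  prox(v) = soft_thresh(1.2653, 0.0643) = 1.201
Iteration 2: beta = 0.3333, y = 1.201 + 0.3333*(1.201 - 2.8925) = 0.6372
  grad(y) = 15.0974, v = y - alpha*grad = -0.1041
  prox(v) = soft_thresh(-0.1041, 0.0643) = -0.0398
Iteration 3: beta = 0.5, y = -0.0398 + 0.5*(-0.0398 - 1.201) = -0.6602
  grad(y) = 4.7185, v = y - alpha*grad = -0.8919
  prox(v) = soft_thresh(-0.8919, 0.0643) = -0.8275
f(x_3) = 4*(-0.8275)^2 + 10*(-0.8275) + 1.31*|-0.8275| = -4.452


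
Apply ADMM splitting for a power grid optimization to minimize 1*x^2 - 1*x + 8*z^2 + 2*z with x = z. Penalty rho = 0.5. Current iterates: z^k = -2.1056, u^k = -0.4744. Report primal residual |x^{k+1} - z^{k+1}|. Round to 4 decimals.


ADMM iteration with rho = 0.5, z^k = -2.1056, u^k = -0.4744
Step 1: x-update.
Minimize 1*x^2 - 1*x + (0.5/2)*(x + 2.1056 - 0.4744)^2
FOC: (2*1 + 0.5)*x = 1 + 0.5*(-2.1056 + 0.4744)
x^{k+1} = 0.0738
Step 2: z-update.
Minimize 8*z^2 + 2*z + (0.5/2)*(0.0738 - z - 0.4744)^2
FOC: (2*8 + 0.5)*z = -2 + 0.5*(0.0738 - 0.4744)
z^{k+1} = -0.1334
Step 3: u-update.
u^{k+1} = -0.4744 + 0.0738 + 0.1334 = -0.2673
Step 4: Primal residual = |0.0738 + 0.1334| = 0.2071


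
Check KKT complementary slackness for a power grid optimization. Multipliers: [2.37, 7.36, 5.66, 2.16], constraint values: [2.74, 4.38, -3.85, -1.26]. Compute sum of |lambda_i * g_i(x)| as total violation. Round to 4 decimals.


KKT complementary slackness check:
lambda_1 * g_1 = 2.37 * 2.74 = 6.4938
lambda_2 * g_2 = 7.36 * 4.38 = 32.2368
lambda_3 * g_3 = 5.66 * -3.85 = -21.791
lambda_4 * g_4 = 2.16 * -1.26 = -2.7216
Total violation = 6.4938 + 32.2368 + 21.791 + 2.7216 = 63.2432
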